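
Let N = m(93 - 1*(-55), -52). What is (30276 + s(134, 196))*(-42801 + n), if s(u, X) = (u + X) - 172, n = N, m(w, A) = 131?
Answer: -1298618780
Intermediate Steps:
N = 131
n = 131
s(u, X) = -172 + X + u (s(u, X) = (X + u) - 172 = -172 + X + u)
(30276 + s(134, 196))*(-42801 + n) = (30276 + (-172 + 196 + 134))*(-42801 + 131) = (30276 + 158)*(-42670) = 30434*(-42670) = -1298618780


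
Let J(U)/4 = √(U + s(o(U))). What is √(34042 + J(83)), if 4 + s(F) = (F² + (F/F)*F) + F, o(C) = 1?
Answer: √(34042 + 4*√82) ≈ 184.60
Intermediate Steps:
s(F) = -4 + F² + 2*F (s(F) = -4 + ((F² + (F/F)*F) + F) = -4 + ((F² + 1*F) + F) = -4 + ((F² + F) + F) = -4 + ((F + F²) + F) = -4 + (F² + 2*F) = -4 + F² + 2*F)
J(U) = 4*√(-1 + U) (J(U) = 4*√(U + (-4 + 1² + 2*1)) = 4*√(U + (-4 + 1 + 2)) = 4*√(U - 1) = 4*√(-1 + U))
√(34042 + J(83)) = √(34042 + 4*√(-1 + 83)) = √(34042 + 4*√82)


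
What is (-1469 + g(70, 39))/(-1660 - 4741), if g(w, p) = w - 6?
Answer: 1405/6401 ≈ 0.21950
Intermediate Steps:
g(w, p) = -6 + w
(-1469 + g(70, 39))/(-1660 - 4741) = (-1469 + (-6 + 70))/(-1660 - 4741) = (-1469 + 64)/(-6401) = -1405*(-1/6401) = 1405/6401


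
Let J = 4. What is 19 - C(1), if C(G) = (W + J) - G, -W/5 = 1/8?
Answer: 133/8 ≈ 16.625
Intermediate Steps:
W = -5/8 ≈ -0.62500
C(G) = 27/8 - G (C(G) = (-5/8 + 4) - G = 27/8 - G)
19 - C(1) = 19 - (27/8 - 1*1) = 19 - (27/8 - 1) = 19 - 1*19/8 = 19 - 19/8 = 133/8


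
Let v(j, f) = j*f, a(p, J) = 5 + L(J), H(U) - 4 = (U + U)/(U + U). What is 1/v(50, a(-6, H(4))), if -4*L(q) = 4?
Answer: 1/200 ≈ 0.0050000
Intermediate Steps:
H(U) = 5 (H(U) = 4 + (U + U)/(U + U) = 4 + (2*U)/((2*U)) = 4 + (2*U)*(1/(2*U)) = 4 + 1 = 5)
L(q) = -1 (L(q) = -¼*4 = -1)
a(p, J) = 4 (a(p, J) = 5 - 1 = 4)
v(j, f) = f*j
1/v(50, a(-6, H(4))) = 1/(4*50) = 1/200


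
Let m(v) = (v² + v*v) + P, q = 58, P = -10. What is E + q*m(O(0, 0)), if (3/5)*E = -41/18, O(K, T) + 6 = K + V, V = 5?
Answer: -25261/54 ≈ -467.80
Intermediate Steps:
O(K, T) = -1 + K (O(K, T) = -6 + (K + 5) = -6 + (5 + K) = -1 + K)
E = -205/54 (E = 5*(-41/18)/3 = 5*(-41*1/18)/3 = (5/3)*(-41/18) = -205/54 ≈ -3.7963)
m(v) = -10 + 2*v² (m(v) = (v² + v*v) - 10 = (v² + v²) - 10 = 2*v² - 10 = -10 + 2*v²)
E + q*m(O(0, 0)) = -205/54 + 58*(-10 + 2*(-1 + 0)²) = -205/54 + 58*(-10 + 2*(-1)²) = -205/54 + 58*(-10 + 2*1) = -205/54 + 58*(-10 + 2) = -205/54 + 58*(-8) = -205/54 - 464 = -25261/54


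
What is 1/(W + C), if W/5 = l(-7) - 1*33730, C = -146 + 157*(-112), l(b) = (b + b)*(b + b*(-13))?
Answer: -1/192260 ≈ -5.2013e-6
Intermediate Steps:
l(b) = -24*b² (l(b) = (2*b)*(b - 13*b) = (2*b)*(-12*b) = -24*b²)
C = -17730 (C = -146 - 17584 = -17730)
W = -174530 (W = 5*(-24*(-7)² - 1*33730) = 5*(-24*49 - 33730) = 5*(-1176 - 33730) = 5*(-34906) = -174530)
1/(W + C) = 1/(-174530 - 17730) = 1/(-192260) = -1/192260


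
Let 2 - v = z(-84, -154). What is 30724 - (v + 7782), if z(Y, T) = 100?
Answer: 23040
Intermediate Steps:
v = -98 (v = 2 - 1*100 = 2 - 100 = -98)
30724 - (v + 7782) = 30724 - (-98 + 7782) = 30724 - 1*7684 = 30724 - 7684 = 23040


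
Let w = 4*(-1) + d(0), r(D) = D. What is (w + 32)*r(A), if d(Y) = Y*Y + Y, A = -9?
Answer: -252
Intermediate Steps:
d(Y) = Y + Y² (d(Y) = Y² + Y = Y + Y²)
w = -4 (w = 4*(-1) + 0*(1 + 0) = -4 + 0*1 = -4 + 0 = -4)
(w + 32)*r(A) = (-4 + 32)*(-9) = 28*(-9) = -252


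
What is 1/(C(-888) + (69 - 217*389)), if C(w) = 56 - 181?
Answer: -1/84469 ≈ -1.1839e-5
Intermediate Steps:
C(w) = -125
1/(C(-888) + (69 - 217*389)) = 1/(-125 + (69 - 217*389)) = 1/(-125 + (69 - 84413)) = 1/(-125 - 84344) = 1/(-84469) = -1/84469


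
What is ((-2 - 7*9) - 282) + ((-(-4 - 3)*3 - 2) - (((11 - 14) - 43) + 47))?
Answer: -329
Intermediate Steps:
((-2 - 7*9) - 282) + ((-(-4 - 3)*3 - 2) - (((11 - 14) - 43) + 47)) = ((-2 - 63) - 282) + ((-(-7)*3 - 2) - ((-3 - 43) + 47)) = (-65 - 282) + ((-1*(-21) - 2) - (-46 + 47)) = -347 + ((21 - 2) - 1*1) = -347 + (19 - 1) = -347 + 18 = -329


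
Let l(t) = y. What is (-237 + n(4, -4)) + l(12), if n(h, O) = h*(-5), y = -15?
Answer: -272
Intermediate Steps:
l(t) = -15
n(h, O) = -5*h
(-237 + n(4, -4)) + l(12) = (-237 - 5*4) - 15 = (-237 - 20) - 15 = -257 - 15 = -272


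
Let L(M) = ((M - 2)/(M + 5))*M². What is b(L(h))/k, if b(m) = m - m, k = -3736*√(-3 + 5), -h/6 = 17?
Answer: 0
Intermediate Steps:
h = -102 (h = -6*17 = -102)
k = -3736*√2 ≈ -5283.5
L(M) = M²*(-2 + M)/(5 + M) (L(M) = ((-2 + M)/(5 + M))*M² = M²*(-2 + M)/(5 + M))
b(m) = 0
b(L(h))/k = 0/((-3736*√2)) = 0*(-√2/7472) = 0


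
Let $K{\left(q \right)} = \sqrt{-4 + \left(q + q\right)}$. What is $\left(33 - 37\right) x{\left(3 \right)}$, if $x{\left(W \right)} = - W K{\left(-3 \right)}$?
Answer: $12 i \sqrt{10} \approx 37.947 i$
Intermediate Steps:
$K{\left(q \right)} = \sqrt{-4 + 2 q}$
$x{\left(W \right)} = - i W \sqrt{10}$ ($x{\left(W \right)} = - W \sqrt{-4 + 2 \left(-3\right)} = - W \sqrt{-4 - 6} = - W \sqrt{-10} = - W i \sqrt{10} = - i W \sqrt{10}$)
$\left(33 - 37\right) x{\left(3 \right)} = \left(33 - 37\right) \left(\left(-1\right) i 3 \sqrt{10}\right) = - 4 \left(- 3 i \sqrt{10}\right) = 12 i \sqrt{10}$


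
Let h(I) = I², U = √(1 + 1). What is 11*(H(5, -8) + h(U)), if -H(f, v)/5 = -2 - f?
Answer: 407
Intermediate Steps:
H(f, v) = 10 + 5*f (H(f, v) = -5*(-2 - f) = 10 + 5*f)
U = √2 ≈ 1.4142
11*(H(5, -8) + h(U)) = 11*((10 + 5*5) + (√2)²) = 11*((10 + 25) + 2) = 11*(35 + 2) = 11*37 = 407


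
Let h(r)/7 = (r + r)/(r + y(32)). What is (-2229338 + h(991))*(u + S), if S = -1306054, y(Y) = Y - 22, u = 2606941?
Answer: -414714127303224/143 ≈ -2.9001e+12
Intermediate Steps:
y(Y) = -22 + Y
h(r) = 14*r/(10 + r) (h(r) = 7*((r + r)/(r + (-22 + 32))) = 7*((2*r)/(r + 10)) = 7*((2*r)/(10 + r)) = 7*(2*r/(10 + r)) = 14*r/(10 + r))
(-2229338 + h(991))*(u + S) = (-2229338 + 14*991/(10 + 991))*(2606941 - 1306054) = (-2229338 + 14*991/1001)*1300887 = (-2229338 + 14*991*(1/1001))*1300887 = (-2229338 + 1982/143)*1300887 = -318793352/143*1300887 = -414714127303224/143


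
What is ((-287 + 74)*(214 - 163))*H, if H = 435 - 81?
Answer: -3845502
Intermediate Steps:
H = 354
((-287 + 74)*(214 - 163))*H = ((-287 + 74)*(214 - 163))*354 = -213*51*354 = -10863*354 = -3845502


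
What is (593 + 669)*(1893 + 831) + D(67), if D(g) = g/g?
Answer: 3437689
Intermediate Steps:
D(g) = 1
(593 + 669)*(1893 + 831) + D(67) = (593 + 669)*(1893 + 831) + 1 = 1262*2724 + 1 = 3437688 + 1 = 3437689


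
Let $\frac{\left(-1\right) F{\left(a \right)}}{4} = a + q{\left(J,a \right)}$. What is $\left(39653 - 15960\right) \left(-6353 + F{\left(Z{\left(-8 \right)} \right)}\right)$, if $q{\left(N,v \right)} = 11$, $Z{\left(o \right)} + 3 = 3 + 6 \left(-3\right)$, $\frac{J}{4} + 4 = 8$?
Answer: $-149858225$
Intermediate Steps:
$J = 16$ ($J = -16 + 4 \cdot 8 = -16 + 32 = 16$)
$Z{\left(o \right)} = -18$ ($Z{\left(o \right)} = -3 + \left(3 + 6 \left(-3\right)\right) = -3 + \left(3 - 18\right) = -3 - 15 = -18$)
$F{\left(a \right)} = -44 - 4 a$ ($F{\left(a \right)} = - 4 \left(a + 11\right) = - 4 \left(11 + a\right) = -44 - 4 a$)
$\left(39653 - 15960\right) \left(-6353 + F{\left(Z{\left(-8 \right)} \right)}\right) = \left(39653 - 15960\right) \left(-6353 - -28\right) = 23693 \left(-6353 + \left(-44 + 72\right)\right) = 23693 \left(-6353 + 28\right) = 23693 \left(-6325\right) = -149858225$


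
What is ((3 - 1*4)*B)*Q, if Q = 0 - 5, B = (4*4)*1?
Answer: 80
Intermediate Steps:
B = 16 (B = 16*1 = 16)
Q = -5
((3 - 1*4)*B)*Q = ((3 - 1*4)*16)*(-5) = ((3 - 4)*16)*(-5) = -1*16*(-5) = -16*(-5) = 80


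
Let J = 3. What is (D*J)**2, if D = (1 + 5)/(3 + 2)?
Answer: 324/25 ≈ 12.960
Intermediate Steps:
D = 6/5 ≈ 1.2000
(D*J)**2 = ((6/5)*3)**2 = (18/5)**2 = 324/25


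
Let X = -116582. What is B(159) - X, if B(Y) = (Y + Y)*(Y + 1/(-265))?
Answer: 835714/5 ≈ 1.6714e+5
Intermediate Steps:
B(Y) = 2*Y*(-1/265 + Y) (B(Y) = (2*Y)*(Y - 1/265) = (2*Y)*(-1/265 + Y) = 2*Y*(-1/265 + Y))
B(159) - X = (2/265)*159*(-1 + 265*159) - 1*(-116582) = (2/265)*159*(-1 + 42135) + 116582 = (2/265)*159*42134 + 116582 = 252804/5 + 116582 = 835714/5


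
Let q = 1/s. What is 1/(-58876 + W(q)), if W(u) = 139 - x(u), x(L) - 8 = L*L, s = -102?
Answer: -10404/611182981 ≈ -1.7023e-5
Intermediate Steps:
x(L) = 8 + L² (x(L) = 8 + L*L = 8 + L²)
q = -1/102 (q = 1/(-102) = -1/102 ≈ -0.0098039)
W(u) = 131 - u² (W(u) = 139 - (8 + u²) = 139 + (-8 - u²) = 131 - u²)
1/(-58876 + W(q)) = 1/(-58876 + (131 - (-1/102)²)) = 1/(-58876 + (131 - 1*1/10404)) = 1/(-58876 + (131 - 1/10404)) = 1/(-58876 + 1362923/10404) = 1/(-611182981/10404) = -10404/611182981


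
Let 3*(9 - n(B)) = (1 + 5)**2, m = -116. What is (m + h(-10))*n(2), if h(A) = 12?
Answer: 312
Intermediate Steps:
n(B) = -3 (n(B) = 9 - (1 + 5)**2/3 = 9 - 1/3*6**2 = 9 - 1/3*36 = 9 - 12 = -3)
(m + h(-10))*n(2) = (-116 + 12)*(-3) = -104*(-3) = 312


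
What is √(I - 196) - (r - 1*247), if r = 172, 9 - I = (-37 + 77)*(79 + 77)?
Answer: 75 + I*√6427 ≈ 75.0 + 80.169*I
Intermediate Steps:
I = -6231 (I = 9 - (-37 + 77)*(79 + 77) = 9 - 40*156 = 9 - 1*6240 = 9 - 6240 = -6231)
√(I - 196) - (r - 1*247) = √(-6231 - 196) - (172 - 1*247) = √(-6427) - (172 - 247) = I*√6427 - 1*(-75) = I*√6427 + 75 = 75 + I*√6427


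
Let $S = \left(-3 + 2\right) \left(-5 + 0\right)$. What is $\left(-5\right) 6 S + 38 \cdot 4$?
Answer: $2$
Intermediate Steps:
$S = 5$ ($S = \left(-1\right) \left(-5\right) = 5$)
$\left(-5\right) 6 S + 38 \cdot 4 = \left(-5\right) 6 \cdot 5 + 38 \cdot 4 = \left(-30\right) 5 + 152 = -150 + 152 = 2$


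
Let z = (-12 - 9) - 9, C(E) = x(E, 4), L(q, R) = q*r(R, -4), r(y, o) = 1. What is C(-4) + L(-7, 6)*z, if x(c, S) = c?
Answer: 206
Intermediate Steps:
L(q, R) = q (L(q, R) = q*1 = q)
C(E) = E
z = -30 (z = -21 - 9 = -30)
C(-4) + L(-7, 6)*z = -4 - 7*(-30) = -4 + 210 = 206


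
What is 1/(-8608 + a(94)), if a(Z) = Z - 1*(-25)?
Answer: -1/8489 ≈ -0.00011780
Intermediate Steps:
a(Z) = 25 + Z (a(Z) = Z + 25 = 25 + Z)
1/(-8608 + a(94)) = 1/(-8608 + (25 + 94)) = 1/(-8608 + 119) = 1/(-8489) = -1/8489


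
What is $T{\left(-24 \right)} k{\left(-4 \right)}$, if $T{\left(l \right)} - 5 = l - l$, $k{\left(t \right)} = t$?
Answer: $-20$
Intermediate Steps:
$T{\left(l \right)} = 5$ ($T{\left(l \right)} = 5 + \left(l - l\right) = 5 + 0 = 5$)
$T{\left(-24 \right)} k{\left(-4 \right)} = 5 \left(-4\right) = -20$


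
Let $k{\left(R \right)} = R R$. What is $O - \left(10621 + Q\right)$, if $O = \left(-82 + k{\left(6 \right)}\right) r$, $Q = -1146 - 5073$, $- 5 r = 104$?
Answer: $- \frac{17226}{5} \approx -3445.2$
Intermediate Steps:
$r = - \frac{104}{5}$ ($r = \left(- \frac{1}{5}\right) 104 = - \frac{104}{5} \approx -20.8$)
$k{\left(R \right)} = R^{2}$
$Q = -6219$ ($Q = -1146 - 5073 = -6219$)
$O = \frac{4784}{5}$ ($O = \left(-82 + 6^{2}\right) \left(- \frac{104}{5}\right) = \left(-82 + 36\right) \left(- \frac{104}{5}\right) = \left(-46\right) \left(- \frac{104}{5}\right) = \frac{4784}{5} \approx 956.8$)
$O - \left(10621 + Q\right) = \frac{4784}{5} - \left(10621 - 6219\right) = \frac{4784}{5} - 4402 = - \frac{17226}{5}$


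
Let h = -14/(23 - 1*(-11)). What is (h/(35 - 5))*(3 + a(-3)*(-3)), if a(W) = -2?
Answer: -21/170 ≈ -0.12353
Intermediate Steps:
h = -7/17 (h = -14/(23 + 11) = -14/34 = -14*1/34 = -7/17 ≈ -0.41176)
(h/(35 - 5))*(3 + a(-3)*(-3)) = (-7/(17*(35 - 5)))*(3 - 2*(-3)) = (-7/17/30)*(3 + 6) = -7/17*1/30*9 = -7/510*9 = -21/170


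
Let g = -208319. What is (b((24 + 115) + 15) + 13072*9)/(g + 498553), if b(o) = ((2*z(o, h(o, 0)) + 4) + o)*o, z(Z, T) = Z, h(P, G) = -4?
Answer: 94706/145117 ≈ 0.65262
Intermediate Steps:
b(o) = o*(4 + 3*o) (b(o) = ((2*o + 4) + o)*o = ((4 + 2*o) + o)*o = (4 + 3*o)*o = o*(4 + 3*o))
(b((24 + 115) + 15) + 13072*9)/(g + 498553) = (((24 + 115) + 15)*(4 + 3*((24 + 115) + 15)) + 13072*9)/(-208319 + 498553) = ((139 + 15)*(4 + 3*(139 + 15)) + 117648)/290234 = (154*(4 + 3*154) + 117648)*(1/290234) = (154*(4 + 462) + 117648)*(1/290234) = (154*466 + 117648)*(1/290234) = (71764 + 117648)*(1/290234) = 189412*(1/290234) = 94706/145117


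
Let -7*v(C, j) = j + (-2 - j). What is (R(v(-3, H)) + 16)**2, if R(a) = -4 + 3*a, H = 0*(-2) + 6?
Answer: 8100/49 ≈ 165.31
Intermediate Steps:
H = 6 (H = 0 + 6 = 6)
v(C, j) = 2/7 (v(C, j) = -(j + (-2 - j))/7 = -1/7*(-2) = 2/7)
(R(v(-3, H)) + 16)**2 = ((-4 + 3*(2/7)) + 16)**2 = ((-4 + 6/7) + 16)**2 = (-22/7 + 16)**2 = (90/7)**2 = 8100/49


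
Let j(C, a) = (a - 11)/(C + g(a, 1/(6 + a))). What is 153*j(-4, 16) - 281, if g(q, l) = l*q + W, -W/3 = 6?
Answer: -8241/26 ≈ -316.96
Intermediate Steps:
W = -18 (W = -3*6 = -18)
g(q, l) = -18 + l*q (g(q, l) = l*q - 18 = -18 + l*q)
j(C, a) = (-11 + a)/(-18 + C + a/(6 + a)) (j(C, a) = (a - 11)/(C + (-18 + a/(6 + a))) = (-11 + a)/(C + (-18 + a/(6 + a))) = (-11 + a)/(-18 + C + a/(6 + a)))
153*j(-4, 16) - 281 = 153*((-11 + 16)*(6 + 16)/(-108 - 17*16 - 4*(6 + 16))) - 281 = 153*(5*22/(-108 - 272 - 4*22)) - 281 = 153*(5*22/(-108 - 272 - 88)) - 281 = 153*(5*22/(-468)) - 281 = 153*(-1/468*5*22) - 281 = 153*(-55/234) - 281 = -935/26 - 281 = -8241/26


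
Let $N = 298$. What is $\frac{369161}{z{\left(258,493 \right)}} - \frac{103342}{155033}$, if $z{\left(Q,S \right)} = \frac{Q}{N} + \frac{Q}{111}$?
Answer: $\frac{315518955530815}{2726565371} \approx 1.1572 \cdot 10^{5}$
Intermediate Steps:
$z{\left(Q,S \right)} = \frac{409 Q}{33078}$ ($z{\left(Q,S \right)} = \frac{Q}{298} + \frac{Q}{111} = \frac{409 Q}{33078}$)
$\frac{369161}{z{\left(258,493 \right)}} - \frac{103342}{155033} = \frac{369161}{\frac{409}{33078} \cdot 258} - \frac{103342}{155033} = \frac{369161}{\frac{17587}{5513}} - \frac{103342}{155033} = 369161 \cdot \frac{5513}{17587} - \frac{103342}{155033} = \frac{2035184593}{17587} - \frac{103342}{155033} = \frac{315518955530815}{2726565371}$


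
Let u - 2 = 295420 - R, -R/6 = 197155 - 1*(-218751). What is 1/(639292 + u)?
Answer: 1/3430150 ≈ 2.9153e-7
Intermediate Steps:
R = -2495436 (R = -6*(197155 - 1*(-218751)) = -6*(197155 + 218751) = -6*415906 = -2495436)
u = 2790858 (u = 2 + (295420 - 1*(-2495436)) = 2 + (295420 + 2495436) = 2 + 2790856 = 2790858)
1/(639292 + u) = 1/(639292 + 2790858) = 1/3430150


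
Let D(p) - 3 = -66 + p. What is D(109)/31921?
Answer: 46/31921 ≈ 0.0014411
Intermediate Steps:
D(p) = -63 + p (D(p) = 3 + (-66 + p) = -63 + p)
D(109)/31921 = (-63 + 109)/31921 = 46*(1/31921) = 46/31921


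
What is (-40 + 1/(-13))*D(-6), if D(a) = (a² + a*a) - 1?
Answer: -36991/13 ≈ -2845.5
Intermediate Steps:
D(a) = -1 + 2*a² (D(a) = (a² + a²) - 1 = 2*a² - 1 = -1 + 2*a²)
(-40 + 1/(-13))*D(-6) = (-40 + 1/(-13))*(-1 + 2*(-6)²) = (-40 - 1/13)*(-1 + 2*36) = -521*(-1 + 72)/13 = -521/13*71 = -36991/13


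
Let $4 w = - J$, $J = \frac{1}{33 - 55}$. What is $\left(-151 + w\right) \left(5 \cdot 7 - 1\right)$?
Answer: $- \frac{225879}{44} \approx -5133.6$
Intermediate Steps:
$J = - \frac{1}{22}$ ($J = \frac{1}{33 - 55} = \frac{1}{-22} = - \frac{1}{22} \approx -0.045455$)
$w = \frac{1}{88}$ ($w = \frac{\left(-1\right) \left(- \frac{1}{22}\right)}{4} = \frac{1}{4} \cdot \frac{1}{22} = \frac{1}{88} \approx 0.011364$)
$\left(-151 + w\right) \left(5 \cdot 7 - 1\right) = \left(-151 + \frac{1}{88}\right) \left(5 \cdot 7 - 1\right) = - \frac{13287 \left(35 - 1\right)}{88} = \left(- \frac{13287}{88}\right) 34 = - \frac{225879}{44}$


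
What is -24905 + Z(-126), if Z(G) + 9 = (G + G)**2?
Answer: 38590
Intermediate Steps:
Z(G) = -9 + 4*G**2 (Z(G) = -9 + (G + G)**2 = -9 + (2*G)**2 = -9 + 4*G**2)
-24905 + Z(-126) = -24905 + (-9 + 4*(-126)**2) = -24905 + (-9 + 4*15876) = -24905 + (-9 + 63504) = -24905 + 63495 = 38590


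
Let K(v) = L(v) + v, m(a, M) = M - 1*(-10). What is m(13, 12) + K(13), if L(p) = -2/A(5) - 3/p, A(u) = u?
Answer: 2234/65 ≈ 34.369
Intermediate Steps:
m(a, M) = 10 + M (m(a, M) = M + 10 = 10 + M)
L(p) = -⅖ - 3/p (L(p) = -2/5 - 3/p = -2*⅕ - 3/p = -⅖ - 3/p)
K(v) = -⅖ + v - 3/v (K(v) = (-⅖ - 3/v) + v = -⅖ + v - 3/v)
m(13, 12) + K(13) = (10 + 12) + (-⅖ + 13 - 3/13) = 22 + (-⅖ + 13 - 3*1/13) = 22 + (-⅖ + 13 - 3/13) = 22 + 804/65 = 2234/65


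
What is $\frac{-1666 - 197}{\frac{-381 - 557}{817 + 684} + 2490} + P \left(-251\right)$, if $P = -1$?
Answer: $\frac{935078189}{3736552} \approx 250.25$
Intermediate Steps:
$\frac{-1666 - 197}{\frac{-381 - 557}{817 + 684} + 2490} + P \left(-251\right) = \frac{-1666 - 197}{\frac{-381 - 557}{817 + 684} + 2490} - -251 = - \frac{1863}{- \frac{938}{1501} + 2490} + 251 = - \frac{1863}{\frac{3736552}{1501}} + 251 = \left(-1863\right) \frac{1501}{3736552} + 251 = - \frac{2796363}{3736552} + 251 = \frac{935078189}{3736552}$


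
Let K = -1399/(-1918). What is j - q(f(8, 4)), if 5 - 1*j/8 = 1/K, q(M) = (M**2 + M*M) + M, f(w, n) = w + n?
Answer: -379084/1399 ≈ -270.97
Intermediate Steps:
K = 1399/1918 (K = -1399*(-1/1918) = 1399/1918 ≈ 0.72941)
f(w, n) = n + w
q(M) = M + 2*M**2 (q(M) = (M**2 + M**2) + M = 2*M**2 + M = M + 2*M**2)
j = 40616/1399 (j = 40 - 8/1399/1918 = 40 - 8*1918/1399 = 40 - 15344/1399 = 40616/1399 ≈ 29.032)
j - q(f(8, 4)) = 40616/1399 - (4 + 8)*(1 + 2*(4 + 8)) = 40616/1399 - 12*(1 + 2*12) = 40616/1399 - 12*(1 + 24) = 40616/1399 - 12*25 = 40616/1399 - 1*300 = 40616/1399 - 300 = -379084/1399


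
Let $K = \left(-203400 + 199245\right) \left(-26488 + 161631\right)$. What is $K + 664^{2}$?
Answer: $-561078269$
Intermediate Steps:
$K = -561519165$ ($K = \left(-4155\right) 135143 = -561519165$)
$K + 664^{2} = -561519165 + 664^{2} = -561519165 + 440896 = -561078269$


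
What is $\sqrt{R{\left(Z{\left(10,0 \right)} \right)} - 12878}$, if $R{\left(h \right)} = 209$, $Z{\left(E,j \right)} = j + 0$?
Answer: $i \sqrt{12669} \approx 112.56 i$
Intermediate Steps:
$Z{\left(E,j \right)} = j$
$\sqrt{R{\left(Z{\left(10,0 \right)} \right)} - 12878} = \sqrt{209 - 12878} = \sqrt{-12669} = i \sqrt{12669}$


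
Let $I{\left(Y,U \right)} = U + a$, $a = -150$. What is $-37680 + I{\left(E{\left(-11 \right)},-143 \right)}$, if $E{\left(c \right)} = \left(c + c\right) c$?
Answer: $-37973$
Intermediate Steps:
$E{\left(c \right)} = 2 c^{2}$ ($E{\left(c \right)} = 2 c c = 2 c^{2}$)
$I{\left(Y,U \right)} = -150 + U$ ($I{\left(Y,U \right)} = U - 150 = -150 + U$)
$-37680 + I{\left(E{\left(-11 \right)},-143 \right)} = -37680 - 293 = -37973$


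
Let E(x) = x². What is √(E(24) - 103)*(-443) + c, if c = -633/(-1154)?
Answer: 633/1154 - 443*√473 ≈ -9634.1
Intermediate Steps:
c = 633/1154 (c = -633*(-1/1154) = 633/1154 ≈ 0.54853)
√(E(24) - 103)*(-443) + c = √(24² - 103)*(-443) + 633/1154 = √(576 - 103)*(-443) + 633/1154 = √473*(-443) + 633/1154 = -443*√473 + 633/1154 = 633/1154 - 443*√473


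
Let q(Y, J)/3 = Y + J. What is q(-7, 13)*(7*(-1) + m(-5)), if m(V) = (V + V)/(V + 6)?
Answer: -306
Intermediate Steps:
m(V) = 2*V/(6 + V) (m(V) = (2*V)/(6 + V) = 2*V/(6 + V))
q(Y, J) = 3*J + 3*Y (q(Y, J) = 3*(Y + J) = 3*(J + Y) = 3*J + 3*Y)
q(-7, 13)*(7*(-1) + m(-5)) = (3*13 + 3*(-7))*(7*(-1) + 2*(-5)/(6 - 5)) = (39 - 21)*(-7 + 2*(-5)/1) = 18*(-7 + 2*(-5)*1) = 18*(-7 - 10) = 18*(-17) = -306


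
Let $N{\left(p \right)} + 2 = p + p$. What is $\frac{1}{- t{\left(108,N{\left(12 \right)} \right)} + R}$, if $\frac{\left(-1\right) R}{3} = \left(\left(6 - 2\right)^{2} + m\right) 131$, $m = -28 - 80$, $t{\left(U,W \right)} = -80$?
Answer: $\frac{1}{36236} \approx 2.7597 \cdot 10^{-5}$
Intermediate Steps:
$N{\left(p \right)} = -2 + 2 p$ ($N{\left(p \right)} = -2 + \left(p + p\right) = -2 + 2 p$)
$m = -108$ ($m = -28 - 80 = -108$)
$R = 36156$ ($R = - 3 \left(\left(6 - 2\right)^{2} - 108\right) 131 = - 3 \left(4^{2} - 108\right) 131 = - 3 \left(16 - 108\right) 131 = - 3 \left(\left(-92\right) 131\right) = \left(-3\right) \left(-12052\right) = 36156$)
$\frac{1}{- t{\left(108,N{\left(12 \right)} \right)} + R} = \frac{1}{\left(-1\right) \left(-80\right) + 36156} = \frac{1}{80 + 36156} = \frac{1}{36236}$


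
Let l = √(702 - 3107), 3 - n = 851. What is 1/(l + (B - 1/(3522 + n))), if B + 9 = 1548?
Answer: 2200854418/3390553409001 - 7150276*I*√2405/16952767045005 ≈ 0.00064911 - 2.0684e-5*I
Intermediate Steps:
B = 1539 (B = -9 + 1548 = 1539)
n = -848 (n = 3 - 1*851 = 3 - 851 = -848)
l = I*√2405 (l = √(-2405) = I*√2405 ≈ 49.041*I)
1/(l + (B - 1/(3522 + n))) = 1/(I*√2405 + (1539 - 1/(3522 - 848))) = 1/(I*√2405 + (1539 - 1/2674)) = 1/(I*√2405 + 4115285/2674) = 1/(4115285/2674 + I*√2405)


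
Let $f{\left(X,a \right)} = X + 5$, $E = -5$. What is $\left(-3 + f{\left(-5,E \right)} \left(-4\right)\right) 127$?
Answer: $-381$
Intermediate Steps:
$f{\left(X,a \right)} = 5 + X$
$\left(-3 + f{\left(-5,E \right)} \left(-4\right)\right) 127 = \left(-3 + \left(5 - 5\right) \left(-4\right)\right) 127 = \left(-3 + 0 \left(-4\right)\right) 127 = \left(-3 + 0\right) 127 = \left(-3\right) 127 = -381$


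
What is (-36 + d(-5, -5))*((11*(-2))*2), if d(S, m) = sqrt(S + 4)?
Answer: 1584 - 44*I ≈ 1584.0 - 44.0*I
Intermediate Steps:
d(S, m) = sqrt(4 + S)
(-36 + d(-5, -5))*((11*(-2))*2) = (-36 + sqrt(4 - 5))*((11*(-2))*2) = (-36 + sqrt(-1))*(-22*2) = (-36 + I)*(-44) = 1584 - 44*I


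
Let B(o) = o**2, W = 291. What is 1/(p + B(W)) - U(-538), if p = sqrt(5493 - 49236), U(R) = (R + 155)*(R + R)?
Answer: (-412108*sqrt(43743) + 34897717547*I)/(sqrt(43743) - 84681*I) ≈ -4.1211e+5 + 4.7684e-7*I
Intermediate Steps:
U(R) = 2*R*(155 + R) (U(R) = (155 + R)*(2*R) = 2*R*(155 + R))
p = I*sqrt(43743) (p = sqrt(-43743) = I*sqrt(43743) ≈ 209.15*I)
1/(p + B(W)) - U(-538) = 1/(I*sqrt(43743) + 291**2) - 2*(-538)*(155 - 538) = 1/(I*sqrt(43743) + 84681) - 2*(-538)*(-383) = 1/(84681 + I*sqrt(43743)) - 1*412108 = 1/(84681 + I*sqrt(43743)) - 412108 = -412108 + 1/(84681 + I*sqrt(43743))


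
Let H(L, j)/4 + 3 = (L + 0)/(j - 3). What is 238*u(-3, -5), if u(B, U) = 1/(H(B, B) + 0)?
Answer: -119/5 ≈ -23.800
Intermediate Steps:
H(L, j) = -12 + 4*L/(-3 + j) (H(L, j) = -12 + 4*((L + 0)/(j - 3)) = -12 + 4*(L/(-3 + j)) = -12 + 4*L/(-3 + j))
u(B, U) = (-3 + B)/(4*(9 - 2*B)) (u(B, U) = 1/(4*(9 + B - 3*B)/(-3 + B) + 0) = 1/(4*(9 - 2*B)/(-3 + B) + 0) = 1/(4*(9 - 2*B)/(-3 + B)) = (-3 + B)/(4*(9 - 2*B)))
238*u(-3, -5) = 238*((-3 - 3)/(4*(9 - 2*(-3)))) = 238*((¼)*(-6)/(9 + 6)) = 238*((¼)*(-6)/15) = 238*((¼)*(1/15)*(-6)) = 238*(-⅒) = -119/5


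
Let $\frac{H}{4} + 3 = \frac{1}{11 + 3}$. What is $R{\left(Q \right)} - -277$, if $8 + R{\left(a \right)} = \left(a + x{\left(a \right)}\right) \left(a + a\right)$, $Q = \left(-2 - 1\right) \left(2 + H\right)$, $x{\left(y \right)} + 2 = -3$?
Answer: $\frac{82133}{49} \approx 1676.2$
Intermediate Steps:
$H = - \frac{82}{7}$ ($H = -12 + \frac{4}{11 + 3} = -12 + \frac{4}{14} = -12 + 4 \cdot \frac{1}{14} = -12 + \frac{2}{7} = - \frac{82}{7} \approx -11.714$)
$x{\left(y \right)} = -5$ ($x{\left(y \right)} = -2 - 3 = -5$)
$Q = \frac{204}{7}$ ($Q = \left(-2 - 1\right) \left(2 - \frac{82}{7}\right) = \left(-3\right) \left(- \frac{68}{7}\right) = \frac{204}{7} \approx 29.143$)
$R{\left(a \right)} = -8 + 2 a \left(-5 + a\right)$ ($R{\left(a \right)} = -8 + \left(a - 5\right) \left(a + a\right) = -8 + \left(-5 + a\right) 2 a = -8 + 2 a \left(-5 + a\right)$)
$R{\left(Q \right)} - -277 = \left(-8 - \frac{2040}{7} + 2 \left(\frac{204}{7}\right)^{2}\right) - -277 = \left(-8 - \frac{2040}{7} + 2 \cdot \frac{41616}{49}\right) + 277 = \left(-8 - \frac{2040}{7} + \frac{83232}{49}\right) + 277 = \frac{68560}{49} + 277 = \frac{82133}{49}$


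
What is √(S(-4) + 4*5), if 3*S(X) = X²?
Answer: 2*√57/3 ≈ 5.0332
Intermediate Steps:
S(X) = X²/3
√(S(-4) + 4*5) = √((⅓)*(-4)² + 4*5) = √((⅓)*16 + 20) = √(16/3 + 20) = √(76/3) = 2*√57/3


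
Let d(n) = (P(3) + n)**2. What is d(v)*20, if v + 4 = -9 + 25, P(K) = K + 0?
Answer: 4500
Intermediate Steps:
P(K) = K
v = 12 (v = -4 + (-9 + 25) = -4 + 16 = 12)
d(n) = (3 + n)**2
d(v)*20 = (3 + 12)**2*20 = 15**2*20 = 225*20 = 4500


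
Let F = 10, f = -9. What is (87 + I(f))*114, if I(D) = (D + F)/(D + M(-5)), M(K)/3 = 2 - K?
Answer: 19855/2 ≈ 9927.5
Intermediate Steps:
M(K) = 6 - 3*K (M(K) = 3*(2 - K) = 6 - 3*K)
I(D) = (10 + D)/(21 + D) (I(D) = (D + 10)/(D + (6 - 3*(-5))) = (10 + D)/(D + (6 + 15)) = (10 + D)/(D + 21) = (10 + D)/(21 + D))
(87 + I(f))*114 = (87 + (10 - 9)/(21 - 9))*114 = (87 + 1/12)*114 = (1045/12)*114 = 19855/2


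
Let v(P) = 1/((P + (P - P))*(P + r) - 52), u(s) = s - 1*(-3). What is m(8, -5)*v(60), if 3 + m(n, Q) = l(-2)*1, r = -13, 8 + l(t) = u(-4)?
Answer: -3/692 ≈ -0.0043353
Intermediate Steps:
u(s) = 3 + s (u(s) = s + 3 = 3 + s)
l(t) = -9 (l(t) = -8 + (3 - 4) = -8 - 1 = -9)
m(n, Q) = -12 (m(n, Q) = -3 - 9*1 = -3 - 9 = -12)
v(P) = 1/(-52 + P*(-13 + P)) (v(P) = 1/((P + (P - P))*(P - 13) - 52) = 1/((P + 0)*(-13 + P) - 52) = 1/(P*(-13 + P) - 52) = 1/(-52 + P*(-13 + P)))
m(8, -5)*v(60) = -12/(-52 + 60² - 13*60) = -12/(-52 + 3600 - 780) = -12/2768 = -12*1/2768 = -3/692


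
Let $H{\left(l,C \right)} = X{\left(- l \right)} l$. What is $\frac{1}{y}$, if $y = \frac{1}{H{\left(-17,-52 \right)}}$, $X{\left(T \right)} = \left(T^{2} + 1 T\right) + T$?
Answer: $-5491$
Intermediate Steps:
$X{\left(T \right)} = T^{2} + 2 T$ ($X{\left(T \right)} = \left(T^{2} + T\right) + T = \left(T + T^{2}\right) + T = T^{2} + 2 T$)
$H{\left(l,C \right)} = - l^{2} \left(2 - l\right)$ ($H{\left(l,C \right)} = - l \left(2 - l\right) l = - l^{2} \left(2 - l\right)$)
$y = - \frac{1}{5491}$ ($y = \frac{1}{\left(-17\right)^{2} \left(-2 - 17\right)} = \frac{1}{289 \left(-19\right)} = \frac{1}{-5491} = - \frac{1}{5491} \approx -0.00018212$)
$\frac{1}{y} = \frac{1}{- \frac{1}{5491}} = -5491$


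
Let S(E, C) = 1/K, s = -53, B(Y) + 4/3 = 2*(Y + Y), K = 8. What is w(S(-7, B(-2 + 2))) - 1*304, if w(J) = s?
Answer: -357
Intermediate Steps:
B(Y) = -4/3 + 4*Y (B(Y) = -4/3 + 2*(Y + Y) = -4/3 + 2*(2*Y) = -4/3 + 4*Y)
S(E, C) = 1/8
w(J) = -53
w(S(-7, B(-2 + 2))) - 1*304 = -53 - 1*304 = -53 - 304 = -357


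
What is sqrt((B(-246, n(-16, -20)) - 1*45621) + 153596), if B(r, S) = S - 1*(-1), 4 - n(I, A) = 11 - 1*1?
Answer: sqrt(107970) ≈ 328.59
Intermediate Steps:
n(I, A) = -6 (n(I, A) = 4 - (11 - 1*1) = 4 - (11 - 1) = 4 - 1*10 = 4 - 10 = -6)
B(r, S) = 1 + S (B(r, S) = S + 1 = 1 + S)
sqrt((B(-246, n(-16, -20)) - 1*45621) + 153596) = sqrt(((1 - 6) - 1*45621) + 153596) = sqrt((-5 - 45621) + 153596) = sqrt(-45626 + 153596) = sqrt(107970)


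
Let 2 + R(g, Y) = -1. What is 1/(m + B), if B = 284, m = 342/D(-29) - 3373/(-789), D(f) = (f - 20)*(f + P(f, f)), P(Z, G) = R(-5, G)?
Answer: 618576/178454935 ≈ 0.0034663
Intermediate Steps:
R(g, Y) = -3 (R(g, Y) = -2 - 1 = -3)
P(Z, G) = -3
D(f) = (-20 + f)*(-3 + f) (D(f) = (f - 20)*(f - 3) = (-20 + f)*(-3 + f))
m = 2779351/618576 (m = 342/(60 + (-29)² - 23*(-29)) - 3373/(-789) = 342/(60 + 841 + 667) - 3373*(-1/789) = 342/1568 + 3373/789 = 342*(1/1568) + 3373/789 = 171/784 + 3373/789 = 2779351/618576 ≈ 4.4931)
1/(m + B) = 1/(2779351/618576 + 284) = 1/(178454935/618576) = 618576/178454935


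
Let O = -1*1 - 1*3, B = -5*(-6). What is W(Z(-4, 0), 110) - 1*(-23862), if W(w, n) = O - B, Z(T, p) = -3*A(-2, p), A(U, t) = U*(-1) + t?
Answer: 23828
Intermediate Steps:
A(U, t) = t - U (A(U, t) = -U + t = t - U)
B = 30
O = -4 (O = -1 - 3 = -4)
Z(T, p) = -6 - 3*p (Z(T, p) = -3*(p - 1*(-2)) = -3*(p + 2) = -3*(2 + p) = -6 - 3*p)
W(w, n) = -34 (W(w, n) = -4 - 1*30 = -4 - 30 = -34)
W(Z(-4, 0), 110) - 1*(-23862) = -34 - 1*(-23862) = -34 + 23862 = 23828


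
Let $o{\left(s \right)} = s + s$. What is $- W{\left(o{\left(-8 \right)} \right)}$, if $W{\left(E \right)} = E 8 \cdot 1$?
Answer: $128$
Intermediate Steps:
$o{\left(s \right)} = 2 s$
$W{\left(E \right)} = 8 E$ ($W{\left(E \right)} = 8 E 1 = 8 E$)
$- W{\left(o{\left(-8 \right)} \right)} = - 8 \cdot 2 \left(-8\right) = - 8 \left(-16\right) = \left(-1\right) \left(-128\right) = 128$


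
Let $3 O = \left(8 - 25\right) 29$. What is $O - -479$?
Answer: $\frac{944}{3} \approx 314.67$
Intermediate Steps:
$O = - \frac{493}{3}$ ($O = \frac{\left(8 - 25\right) 29}{3} = \frac{\left(-17\right) 29}{3} = \frac{1}{3} \left(-493\right) = - \frac{493}{3} \approx -164.33$)
$O - -479 = - \frac{493}{3} - -479 = - \frac{493}{3} + 479 = \frac{944}{3}$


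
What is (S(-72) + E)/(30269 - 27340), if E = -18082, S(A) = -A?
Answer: -18010/2929 ≈ -6.1489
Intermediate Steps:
(S(-72) + E)/(30269 - 27340) = (-1*(-72) - 18082)/(30269 - 27340) = (72 - 18082)/2929 = -18010*1/2929 = -18010/2929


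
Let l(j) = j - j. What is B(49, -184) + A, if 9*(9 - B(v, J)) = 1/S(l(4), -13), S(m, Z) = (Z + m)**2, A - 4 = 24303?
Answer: 36984635/1521 ≈ 24316.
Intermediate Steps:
A = 24307 (A = 4 + 24303 = 24307)
l(j) = 0
B(v, J) = 13688/1521 (B(v, J) = 9 - 1/(9*(-13 + 0)**2) = 9 - 1/(9*((-13)**2)) = 9 - 1/9/169 = 9 - 1/9*1/169 = 9 - 1/1521 = 13688/1521)
B(49, -184) + A = 13688/1521 + 24307 = 36984635/1521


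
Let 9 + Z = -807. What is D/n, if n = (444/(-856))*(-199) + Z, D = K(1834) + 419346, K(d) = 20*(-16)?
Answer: -89671564/152535 ≈ -587.88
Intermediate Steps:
K(d) = -320
D = 419026 (D = -320 + 419346 = 419026)
Z = -816 (Z = -9 - 807 = -816)
n = -152535/214 (n = (444/(-856))*(-199) - 816 = (444*(-1/856))*(-199) - 816 = -111/214*(-199) - 816 = 22089/214 - 816 = -152535/214 ≈ -712.78)
D/n = 419026/(-152535/214) = 419026*(-214/152535) = -89671564/152535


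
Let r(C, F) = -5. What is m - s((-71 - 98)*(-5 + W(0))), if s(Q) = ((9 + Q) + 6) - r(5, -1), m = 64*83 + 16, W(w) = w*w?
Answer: 4463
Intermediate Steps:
W(w) = w²
m = 5328 (m = 5312 + 16 = 5328)
s(Q) = 20 + Q (s(Q) = ((9 + Q) + 6) - 1*(-5) = (15 + Q) + 5 = 20 + Q)
m - s((-71 - 98)*(-5 + W(0))) = 5328 - (20 + (-71 - 98)*(-5 + 0²)) = 5328 - (20 - 169*(-5 + 0)) = 5328 - (20 - 169*(-5)) = 5328 - (20 + 845) = 5328 - 1*865 = 5328 - 865 = 4463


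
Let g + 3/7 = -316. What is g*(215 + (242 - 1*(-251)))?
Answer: -1568220/7 ≈ -2.2403e+5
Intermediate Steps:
g = -2215/7 (g = -3/7 - 316 = -2215/7 ≈ -316.43)
g*(215 + (242 - 1*(-251))) = -2215*(215 + (242 - 1*(-251)))/7 = -2215*(215 + (242 + 251))/7 = -2215*(215 + 493)/7 = -2215/7*708 = -1568220/7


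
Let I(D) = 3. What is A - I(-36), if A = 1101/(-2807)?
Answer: -9522/2807 ≈ -3.3922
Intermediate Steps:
A = -1101/2807 (A = 1101*(-1/2807) = -1101/2807 ≈ -0.39223)
A - I(-36) = -1101/2807 - 1*3 = -1101/2807 - 3 = -9522/2807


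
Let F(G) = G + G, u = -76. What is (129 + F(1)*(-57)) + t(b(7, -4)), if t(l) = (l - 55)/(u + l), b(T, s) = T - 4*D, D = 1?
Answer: 1147/73 ≈ 15.712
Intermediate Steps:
F(G) = 2*G
b(T, s) = -4 + T (b(T, s) = T - 4*1 = T - 4 = -4 + T)
t(l) = (-55 + l)/(-76 + l) (t(l) = (l - 55)/(-76 + l) = (-55 + l)/(-76 + l))
(129 + F(1)*(-57)) + t(b(7, -4)) = (129 + (2*1)*(-57)) + (-55 + (-4 + 7))/(-76 + (-4 + 7)) = (129 + 2*(-57)) + (-55 + 3)/(-76 + 3) = (129 - 114) - 52/(-73) = 15 - 1/73*(-52) = 15 + 52/73 = 1147/73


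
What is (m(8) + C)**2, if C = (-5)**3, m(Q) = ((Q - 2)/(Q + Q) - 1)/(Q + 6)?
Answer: 196140025/12544 ≈ 15636.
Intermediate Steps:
m(Q) = (-1 + (-2 + Q)/(2*Q))/(6 + Q) (m(Q) = ((-2 + Q)/((2*Q)) - 1)/(6 + Q) = ((-2 + Q)*(1/(2*Q)) - 1)/(6 + Q) = ((-2 + Q)/(2*Q) - 1)/(6 + Q) = (-1 + (-2 + Q)/(2*Q))/(6 + Q))
C = -125
(m(8) + C)**2 = ((1/2)*(-2 - 1*8)/(8*(6 + 8)) - 125)**2 = ((1/2)*(1/8)*(-2 - 8)/14 - 125)**2 = ((1/2)*(1/8)*(1/14)*(-10) - 125)**2 = (-5/112 - 125)**2 = (-14005/112)**2 = 196140025/12544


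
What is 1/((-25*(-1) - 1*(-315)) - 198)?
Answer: 1/142 ≈ 0.0070423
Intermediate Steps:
1/((-25*(-1) - 1*(-315)) - 198) = 1/((25 + 315) - 198) = 1/(340 - 198) = 1/142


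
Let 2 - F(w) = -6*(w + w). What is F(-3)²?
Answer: 1156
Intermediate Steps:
F(w) = 2 + 12*w (F(w) = 2 - (-6)*(w + w) = 2 - (-6)*2*w = 2 - (-12)*w = 2 + 12*w)
F(-3)² = (2 + 12*(-3))² = (2 - 36)² = (-34)² = 1156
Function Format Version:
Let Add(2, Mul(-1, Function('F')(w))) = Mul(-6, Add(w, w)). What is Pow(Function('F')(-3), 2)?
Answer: 1156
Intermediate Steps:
Function('F')(w) = Add(2, Mul(12, w)) (Function('F')(w) = Add(2, Mul(-1, Mul(-6, Add(w, w)))) = Add(2, Mul(-1, Mul(-6, Mul(2, w)))) = Add(2, Mul(-1, Mul(-12, w))) = Add(2, Mul(12, w)))
Pow(Function('F')(-3), 2) = Pow(Add(2, Mul(12, -3)), 2) = Pow(Add(2, -36), 2) = Pow(-34, 2) = 1156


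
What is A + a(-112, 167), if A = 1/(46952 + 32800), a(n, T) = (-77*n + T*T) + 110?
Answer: 2920757497/79752 ≈ 36623.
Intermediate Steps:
a(n, T) = 110 + T² - 77*n (a(n, T) = (-77*n + T²) + 110 = (T² - 77*n) + 110 = 110 + T² - 77*n)
A = 1/79752 ≈ 1.2539e-5
A + a(-112, 167) = 1/79752 + (110 + 167² - 77*(-112)) = 1/79752 + (110 + 27889 + 8624) = 1/79752 + 36623 = 2920757497/79752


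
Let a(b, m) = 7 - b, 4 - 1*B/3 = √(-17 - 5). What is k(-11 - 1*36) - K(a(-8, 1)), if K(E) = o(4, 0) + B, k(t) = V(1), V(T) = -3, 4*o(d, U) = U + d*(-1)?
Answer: -14 + 3*I*√22 ≈ -14.0 + 14.071*I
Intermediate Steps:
o(d, U) = -d/4 + U/4 (o(d, U) = (U + d*(-1))/4 = (U - d)/4 = -d/4 + U/4)
B = 12 - 3*I*√22 (B = 12 - 3*√(-17 - 5) = 12 - 3*I*√22 ≈ 12.0 - 14.071*I)
k(t) = -3
K(E) = 11 - 3*I*√22 (K(E) = (-¼*4 + (¼)*0) + (12 - 3*I*√22) = (-1 + 0) + (12 - 3*I*√22) = -1 + (12 - 3*I*√22) = 11 - 3*I*√22)
k(-11 - 1*36) - K(a(-8, 1)) = -3 - (11 - 3*I*√22) = -3 + (-11 + 3*I*√22) = -14 + 3*I*√22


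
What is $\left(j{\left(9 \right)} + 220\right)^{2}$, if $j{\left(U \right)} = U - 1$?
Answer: $51984$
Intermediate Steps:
$j{\left(U \right)} = -1 + U$ ($j{\left(U \right)} = U - 1 = -1 + U$)
$\left(j{\left(9 \right)} + 220\right)^{2} = \left(\left(-1 + 9\right) + 220\right)^{2} = \left(8 + 220\right)^{2} = 228^{2} = 51984$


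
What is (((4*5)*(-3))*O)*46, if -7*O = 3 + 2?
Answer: 13800/7 ≈ 1971.4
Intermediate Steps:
O = -5/7 (O = -(3 + 2)/7 = -⅐*5 = -5/7 ≈ -0.71429)
(((4*5)*(-3))*O)*46 = (((4*5)*(-3))*(-5/7))*46 = ((20*(-3))*(-5/7))*46 = -60*(-5/7)*46 = (300/7)*46 = 13800/7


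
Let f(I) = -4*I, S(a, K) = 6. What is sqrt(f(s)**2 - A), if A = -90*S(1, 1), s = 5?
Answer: 2*sqrt(235) ≈ 30.659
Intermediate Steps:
A = -540 (A = -90*6 = -540)
sqrt(f(s)**2 - A) = sqrt((-4*5)**2 - 1*(-540)) = sqrt((-20)**2 + 540) = sqrt(400 + 540) = sqrt(940) = 2*sqrt(235)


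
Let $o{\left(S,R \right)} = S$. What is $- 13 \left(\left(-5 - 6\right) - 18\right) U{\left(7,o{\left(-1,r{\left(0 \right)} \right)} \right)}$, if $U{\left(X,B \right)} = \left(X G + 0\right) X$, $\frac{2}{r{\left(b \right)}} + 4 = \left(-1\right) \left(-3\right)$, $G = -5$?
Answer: $-92365$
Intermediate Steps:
$r{\left(b \right)} = -2$ ($r{\left(b \right)} = \frac{2}{-4 - -3} = \frac{2}{-4 + 3} = \frac{2}{-1} = 2 \left(-1\right) = -2$)
$U{\left(X,B \right)} = - 5 X^{2}$ ($U{\left(X,B \right)} = \left(X \left(-5\right) + 0\right) X = \left(- 5 X + 0\right) X = - 5 X X = - 5 X^{2}$)
$- 13 \left(\left(-5 - 6\right) - 18\right) U{\left(7,o{\left(-1,r{\left(0 \right)} \right)} \right)} = - 13 \left(\left(-5 - 6\right) - 18\right) \left(- 5 \cdot 7^{2}\right) = - 13 \left(\left(-5 - 6\right) - 18\right) \left(\left(-5\right) 49\right) = - 13 \left(-11 - 18\right) \left(-245\right) = \left(-13\right) \left(-29\right) \left(-245\right) = 377 \left(-245\right) = -92365$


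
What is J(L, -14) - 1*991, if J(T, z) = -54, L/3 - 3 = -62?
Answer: -1045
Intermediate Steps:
L = -177 (L = 9 + 3*(-62) = 9 - 186 = -177)
J(L, -14) - 1*991 = -54 - 1*991 = -54 - 991 = -1045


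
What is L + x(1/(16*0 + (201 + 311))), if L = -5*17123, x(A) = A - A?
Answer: -85615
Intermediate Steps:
x(A) = 0
L = -85615
L + x(1/(16*0 + (201 + 311))) = -85615 + 0 = -85615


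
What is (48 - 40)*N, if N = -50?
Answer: -400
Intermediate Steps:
(48 - 40)*N = (48 - 40)*(-50) = 8*(-50) = -400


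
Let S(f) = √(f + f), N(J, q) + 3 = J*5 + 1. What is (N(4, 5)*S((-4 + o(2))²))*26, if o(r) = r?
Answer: 936*√2 ≈ 1323.7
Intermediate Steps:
N(J, q) = -2 + 5*J (N(J, q) = -3 + (J*5 + 1) = -3 + (5*J + 1) = -3 + (1 + 5*J) = -2 + 5*J)
S(f) = √2*√f (S(f) = √(2*f) = √2*√f)
(N(4, 5)*S((-4 + o(2))²))*26 = ((-2 + 5*4)*(√2*√((-4 + 2)²)))*26 = ((-2 + 20)*(√2*√((-2)²)))*26 = (18*(√2*√4))*26 = (18*(√2*2))*26 = (18*(2*√2))*26 = (36*√2)*26 = 936*√2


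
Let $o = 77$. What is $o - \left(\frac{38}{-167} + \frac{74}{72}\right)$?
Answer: $\frac{458113}{6012} \approx 76.2$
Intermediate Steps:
$o - \left(\frac{38}{-167} + \frac{74}{72}\right) = 77 - \left(\frac{38}{-167} + \frac{74}{72}\right) = 77 - \left(38 \left(- \frac{1}{167}\right) + 74 \cdot \frac{1}{72}\right) = 77 - \left(- \frac{38}{167} + \frac{37}{36}\right) = 77 - \frac{4811}{6012} = \frac{458113}{6012}$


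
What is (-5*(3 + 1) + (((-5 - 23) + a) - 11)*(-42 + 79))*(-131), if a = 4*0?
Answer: 191653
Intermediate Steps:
a = 0
(-5*(3 + 1) + (((-5 - 23) + a) - 11)*(-42 + 79))*(-131) = (-5*(3 + 1) + (((-5 - 23) + 0) - 11)*(-42 + 79))*(-131) = (-5*4 + ((-28 + 0) - 11)*37)*(-131) = (-20 + (-28 - 11)*37)*(-131) = (-20 - 39*37)*(-131) = (-20 - 1443)*(-131) = -1463*(-131) = 191653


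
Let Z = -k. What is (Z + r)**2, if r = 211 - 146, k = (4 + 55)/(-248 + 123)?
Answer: 66977856/15625 ≈ 4286.6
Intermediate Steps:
k = -59/125 (k = 59/(-125) = 59*(-1/125) = -59/125 ≈ -0.47200)
Z = 59/125 (Z = -1*(-59/125) = 59/125 ≈ 0.47200)
r = 65
(Z + r)**2 = (59/125 + 65)**2 = (8184/125)**2 = 66977856/15625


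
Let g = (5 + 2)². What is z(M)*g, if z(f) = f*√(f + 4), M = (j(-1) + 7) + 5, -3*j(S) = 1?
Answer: 1715*√141/9 ≈ 2262.7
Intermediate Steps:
j(S) = -⅓ (j(S) = -⅓*1 = -⅓)
M = 35/3 (M = (-⅓ + 7) + 5 = 20/3 + 5 = 35/3 ≈ 11.667)
g = 49 (g = 7² = 49)
z(f) = f*√(4 + f)
z(M)*g = (35*√(4 + 35/3)/3)*49 = (35*√(47/3)/3)*49 = (35*(√141/3)/3)*49 = (35*√141/9)*49 = 1715*√141/9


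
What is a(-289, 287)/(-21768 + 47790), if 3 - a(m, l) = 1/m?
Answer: 434/3760179 ≈ 0.00011542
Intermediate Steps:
a(m, l) = 3 - 1/m
a(-289, 287)/(-21768 + 47790) = (3 - 1/(-289))/(-21768 + 47790) = (3 - 1*(-1/289))/26022 = (3 + 1/289)*(1/26022) = (868/289)*(1/26022) = 434/3760179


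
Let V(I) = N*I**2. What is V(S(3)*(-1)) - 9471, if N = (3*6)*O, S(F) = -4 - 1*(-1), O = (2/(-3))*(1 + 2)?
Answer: -9795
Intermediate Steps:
O = -2 (O = (2*(-1/3))*3 = -2/3*3 = -2)
S(F) = -3 (S(F) = -4 + 1 = -3)
N = -36 (N = (3*6)*(-2) = 18*(-2) = -36)
V(I) = -36*I**2
V(S(3)*(-1)) - 9471 = -36*(-3*(-1))**2 - 9471 = -36*3**2 - 9471 = -36*9 - 9471 = -324 - 9471 = -9795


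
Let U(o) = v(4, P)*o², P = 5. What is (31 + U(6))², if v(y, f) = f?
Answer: 44521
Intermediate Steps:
U(o) = 5*o²
(31 + U(6))² = (31 + 5*6²)² = (31 + 5*36)² = (31 + 180)² = 211² = 44521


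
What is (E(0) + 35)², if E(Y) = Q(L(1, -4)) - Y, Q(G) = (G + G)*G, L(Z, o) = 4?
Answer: 4489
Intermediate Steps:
Q(G) = 2*G² (Q(G) = (2*G)*G = 2*G²)
E(Y) = 32 - Y (E(Y) = 2*4² - Y = 2*16 - Y = 32 - Y)
(E(0) + 35)² = ((32 - 1*0) + 35)² = ((32 + 0) + 35)² = (32 + 35)² = 67² = 4489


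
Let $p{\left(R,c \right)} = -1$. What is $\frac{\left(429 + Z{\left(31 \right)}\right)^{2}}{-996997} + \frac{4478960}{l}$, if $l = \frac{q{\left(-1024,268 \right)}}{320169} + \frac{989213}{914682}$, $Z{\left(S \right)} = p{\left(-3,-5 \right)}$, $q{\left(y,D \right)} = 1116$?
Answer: $\frac{435912350284145262449968}{105593986844768891} \approx 4.1282 \cdot 10^{6}$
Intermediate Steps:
$Z{\left(S \right)} = -1$
$l = \frac{105912040703}{97617607086}$ ($l = \frac{1116}{320169} + \frac{989213}{914682} = 1116 \cdot \frac{1}{320169} + 989213 \cdot \frac{1}{914682} = \frac{372}{106723} + \frac{989213}{914682} = \frac{105912040703}{97617607086} \approx 1.085$)
$\frac{\left(429 + Z{\left(31 \right)}\right)^{2}}{-996997} + \frac{4478960}{l} = \frac{\left(429 - 1\right)^{2}}{-996997} + \frac{4478960}{\frac{105912040703}{97617607086}} = 428^{2} \left(- \frac{1}{996997}\right) + 4478960 \cdot \frac{97617607086}{105912040703} = 183184 \left(- \frac{1}{996997}\right) + \frac{437225357433910560}{105912040703} = - \frac{183184}{996997} + \frac{437225357433910560}{105912040703} = \frac{435912350284145262449968}{105593986844768891}$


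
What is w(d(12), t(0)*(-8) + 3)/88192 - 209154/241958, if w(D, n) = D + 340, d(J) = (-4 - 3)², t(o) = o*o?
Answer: -9175793953/10669379968 ≈ -0.86001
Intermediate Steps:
t(o) = o²
d(J) = 49 (d(J) = (-7)² = 49)
w(D, n) = 340 + D
w(d(12), t(0)*(-8) + 3)/88192 - 209154/241958 = (340 + 49)/88192 - 209154/241958 = 389*(1/88192) - 209154*1/241958 = 389/88192 - 104577/120979 = -9175793953/10669379968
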